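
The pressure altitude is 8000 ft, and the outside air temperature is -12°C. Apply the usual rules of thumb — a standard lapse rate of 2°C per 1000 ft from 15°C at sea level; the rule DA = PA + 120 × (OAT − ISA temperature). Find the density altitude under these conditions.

ISA temperature at 8000 ft = 15 − 2 × (8000/1000) = -1°C.
ISA deviation = -12 − (-1) = -11°C.
Density altitude = 8000 + 120 × (-11) = 8000 + (-1320) = 6680 ft.

6680 ft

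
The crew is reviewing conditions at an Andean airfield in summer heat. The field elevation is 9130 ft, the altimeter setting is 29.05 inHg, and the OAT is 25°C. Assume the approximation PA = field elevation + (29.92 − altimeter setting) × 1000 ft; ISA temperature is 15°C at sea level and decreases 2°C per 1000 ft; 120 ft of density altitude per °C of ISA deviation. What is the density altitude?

13600 ft

Pressure altitude = 9130 + (29.92 − 29.05) × 1000 = 9130 + (+870) = 10000 ft.
ISA temperature at 10000 ft = 15 − 2 × (10000/1000) = -5°C.
ISA deviation = 25 − (-5) = +30°C.
Density altitude = 10000 + 120 × (30) = 13600 ft.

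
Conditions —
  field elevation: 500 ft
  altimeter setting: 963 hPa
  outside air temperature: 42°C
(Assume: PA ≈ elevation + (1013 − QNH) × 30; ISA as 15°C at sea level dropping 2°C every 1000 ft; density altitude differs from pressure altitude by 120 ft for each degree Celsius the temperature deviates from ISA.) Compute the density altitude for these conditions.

Pressure altitude = 500 + (1013 − 963) × 30 = 500 + (+1500) = 2000 ft.
ISA temperature at 2000 ft = 15 − 2 × (2000/1000) = 11°C.
ISA deviation = 42 − 11 = +31°C.
Density altitude = 2000 + 120 × (31) = 5720 ft.

5720 ft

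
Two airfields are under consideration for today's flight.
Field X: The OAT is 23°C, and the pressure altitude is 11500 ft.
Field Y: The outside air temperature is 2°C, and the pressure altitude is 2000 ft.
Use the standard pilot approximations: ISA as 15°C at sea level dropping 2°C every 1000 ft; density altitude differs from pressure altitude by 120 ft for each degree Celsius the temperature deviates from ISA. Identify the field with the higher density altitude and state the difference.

Field X by 14300 ft

Field X: ISA temp = -8°C, deviation +31°C, DA = 11500 + 120 × 31 = 15220 ft.
Field Y: ISA temp = 11°C, deviation -9°C, DA = 2000 + 120 × (-9) = 920 ft.
Field X is higher by 15220 − 920 = 14300 ft.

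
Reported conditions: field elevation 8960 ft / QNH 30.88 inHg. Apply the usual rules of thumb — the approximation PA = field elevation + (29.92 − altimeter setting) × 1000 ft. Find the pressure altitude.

Pressure correction = (29.92 − 30.88) × 1000 = -960 ft.
Pressure altitude = 8960 + (-960) = 8000 ft.

8000 ft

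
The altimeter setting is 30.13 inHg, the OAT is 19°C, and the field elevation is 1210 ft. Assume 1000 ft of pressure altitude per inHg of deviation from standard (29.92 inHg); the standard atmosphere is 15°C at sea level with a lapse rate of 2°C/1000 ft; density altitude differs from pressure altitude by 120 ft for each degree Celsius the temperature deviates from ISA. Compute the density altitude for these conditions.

Pressure altitude = 1210 + (29.92 − 30.13) × 1000 = 1210 + (-210) = 1000 ft.
ISA temperature at 1000 ft = 15 − 2 × (1000/1000) = 13°C.
ISA deviation = 19 − 13 = +6°C.
Density altitude = 1000 + 120 × (6) = 1720 ft.

1720 ft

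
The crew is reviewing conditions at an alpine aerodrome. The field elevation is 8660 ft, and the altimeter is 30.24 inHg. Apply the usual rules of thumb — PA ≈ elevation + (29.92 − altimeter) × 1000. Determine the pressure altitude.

8340 ft

Pressure correction = (29.92 − 30.24) × 1000 = -320 ft.
Pressure altitude = 8660 + (-320) = 8340 ft.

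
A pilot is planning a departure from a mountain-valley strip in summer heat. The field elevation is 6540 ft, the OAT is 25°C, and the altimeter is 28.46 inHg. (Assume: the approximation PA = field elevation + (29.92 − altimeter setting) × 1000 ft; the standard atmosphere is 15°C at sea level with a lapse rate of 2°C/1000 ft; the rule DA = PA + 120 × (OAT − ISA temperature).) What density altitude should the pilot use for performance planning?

11120 ft

Pressure altitude = 6540 + (29.92 − 28.46) × 1000 = 6540 + (+1460) = 8000 ft.
ISA temperature at 8000 ft = 15 − 2 × (8000/1000) = -1°C.
ISA deviation = 25 − (-1) = +26°C.
Density altitude = 8000 + 120 × (26) = 11120 ft.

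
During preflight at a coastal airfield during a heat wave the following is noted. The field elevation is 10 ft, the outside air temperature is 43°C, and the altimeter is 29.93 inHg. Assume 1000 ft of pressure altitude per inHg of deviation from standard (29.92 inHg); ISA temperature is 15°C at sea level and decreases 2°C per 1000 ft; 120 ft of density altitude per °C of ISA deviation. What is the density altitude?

3360 ft

Pressure altitude = 10 + (29.92 − 29.93) × 1000 = 10 + (-10) = 0 ft.
ISA temperature at 0 ft = 15 − 2 × (0/1000) = 15°C.
ISA deviation = 43 − 15 = +28°C.
Density altitude = 0 + 120 × (28) = 3360 ft.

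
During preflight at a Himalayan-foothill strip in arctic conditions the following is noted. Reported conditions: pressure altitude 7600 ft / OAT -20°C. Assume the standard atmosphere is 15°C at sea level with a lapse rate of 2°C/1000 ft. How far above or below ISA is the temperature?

ISA temperature at 7600 ft = 15 − 2 × (7600/1000) = -0.2°C.
Deviation = OAT − ISA = -20 − (-0.2) = -19.8°C.

ISA-19.8°C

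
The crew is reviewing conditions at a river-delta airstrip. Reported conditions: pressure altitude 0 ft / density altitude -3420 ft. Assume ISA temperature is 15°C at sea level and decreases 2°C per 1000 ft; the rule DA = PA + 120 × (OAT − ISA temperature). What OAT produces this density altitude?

Density altitude − pressure altitude = -3420 − 0 = -3420 ft.
At 120 ft/°C that is an ISA deviation of -3420/120 = -28.5°C.
ISA temperature at 0 ft = 15 − 2 × (0/1000) = 15°C.
OAT = ISA + deviation = 15 + (-28.5) = -13.5°C.

-13.5°C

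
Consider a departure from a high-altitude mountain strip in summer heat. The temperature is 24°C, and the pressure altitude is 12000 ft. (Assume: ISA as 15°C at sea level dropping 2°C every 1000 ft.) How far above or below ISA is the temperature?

ISA+33°C

ISA temperature at 12000 ft = 15 − 2 × (12000/1000) = -9°C.
Deviation = OAT − ISA = 24 − (-9) = +33°C.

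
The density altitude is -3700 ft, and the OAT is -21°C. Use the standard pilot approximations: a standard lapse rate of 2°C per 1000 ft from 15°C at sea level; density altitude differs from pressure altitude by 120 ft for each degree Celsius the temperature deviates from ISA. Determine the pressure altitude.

500 ft

DA = PA + 120 × (OAT − (15 − 2·PA/1000)) = PA + 120·OAT − 1800 + 0.24·PA = 1.24·PA + 120·OAT − 1800.
So 1.24·PA = -3700 − 120 × (-21) + 1800 = 620.
PA = 620 / 1.24 = 500 ft.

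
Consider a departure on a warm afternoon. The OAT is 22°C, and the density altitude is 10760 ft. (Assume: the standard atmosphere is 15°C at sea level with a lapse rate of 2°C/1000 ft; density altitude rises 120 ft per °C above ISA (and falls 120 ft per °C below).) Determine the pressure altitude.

DA = PA + 120 × (OAT − (15 − 2·PA/1000)) = PA + 120·OAT − 1800 + 0.24·PA = 1.24·PA + 120·OAT − 1800.
So 1.24·PA = 10760 − 120 × 22 + 1800 = 9920.
PA = 9920 / 1.24 = 8000 ft.

8000 ft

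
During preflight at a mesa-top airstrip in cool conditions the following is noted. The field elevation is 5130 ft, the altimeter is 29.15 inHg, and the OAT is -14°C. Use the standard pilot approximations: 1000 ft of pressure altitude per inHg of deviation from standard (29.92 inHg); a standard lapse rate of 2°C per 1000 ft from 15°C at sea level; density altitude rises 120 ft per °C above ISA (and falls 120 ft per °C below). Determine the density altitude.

3836 ft

Pressure altitude = 5130 + (29.92 − 29.15) × 1000 = 5130 + (+770) = 5900 ft.
ISA temperature at 5900 ft = 15 − 2 × (5900/1000) = 3.2°C.
ISA deviation = -14 − 3.2 = -17.2°C.
Density altitude = 5900 + 120 × (-17.2) = 3836 ft.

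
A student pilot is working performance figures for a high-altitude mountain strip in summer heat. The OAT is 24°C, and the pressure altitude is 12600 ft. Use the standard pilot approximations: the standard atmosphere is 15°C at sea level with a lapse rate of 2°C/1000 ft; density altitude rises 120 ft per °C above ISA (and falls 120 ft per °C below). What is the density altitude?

ISA temperature at 12600 ft = 15 − 2 × (12600/1000) = -10.2°C.
ISA deviation = 24 − (-10.2) = +34.2°C.
Density altitude = 12600 + 120 × (34.2) = 12600 + (+4104) = 16704 ft.

16704 ft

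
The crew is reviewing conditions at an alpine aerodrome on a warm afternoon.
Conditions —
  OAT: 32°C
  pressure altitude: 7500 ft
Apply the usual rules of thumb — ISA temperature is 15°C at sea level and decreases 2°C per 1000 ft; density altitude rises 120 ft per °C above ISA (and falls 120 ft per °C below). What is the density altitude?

ISA temperature at 7500 ft = 15 − 2 × (7500/1000) = 0°C.
ISA deviation = 32 − 0 = +32°C.
Density altitude = 7500 + 120 × (32) = 7500 + (+3840) = 11340 ft.

11340 ft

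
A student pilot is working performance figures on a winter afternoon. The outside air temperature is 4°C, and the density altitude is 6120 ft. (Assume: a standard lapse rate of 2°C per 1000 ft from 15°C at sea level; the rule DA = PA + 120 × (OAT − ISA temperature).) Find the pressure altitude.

6000 ft

DA = PA + 120 × (OAT − (15 − 2·PA/1000)) = PA + 120·OAT − 1800 + 0.24·PA = 1.24·PA + 120·OAT − 1800.
So 1.24·PA = 6120 − 120 × 4 + 1800 = 7440.
PA = 7440 / 1.24 = 6000 ft.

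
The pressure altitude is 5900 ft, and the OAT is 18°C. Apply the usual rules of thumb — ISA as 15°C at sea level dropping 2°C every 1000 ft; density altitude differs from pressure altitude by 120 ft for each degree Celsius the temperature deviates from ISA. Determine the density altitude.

7676 ft

ISA temperature at 5900 ft = 15 − 2 × (5900/1000) = 3.2°C.
ISA deviation = 18 − 3.2 = +14.8°C.
Density altitude = 5900 + 120 × (14.8) = 5900 + (+1776) = 7676 ft.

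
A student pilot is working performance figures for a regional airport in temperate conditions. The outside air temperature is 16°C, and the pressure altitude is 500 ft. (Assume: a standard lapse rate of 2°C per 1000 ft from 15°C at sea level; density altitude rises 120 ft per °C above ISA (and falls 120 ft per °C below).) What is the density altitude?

740 ft

ISA temperature at 500 ft = 15 − 2 × (500/1000) = 14°C.
ISA deviation = 16 − 14 = +2°C.
Density altitude = 500 + 120 × (2) = 500 + (+240) = 740 ft.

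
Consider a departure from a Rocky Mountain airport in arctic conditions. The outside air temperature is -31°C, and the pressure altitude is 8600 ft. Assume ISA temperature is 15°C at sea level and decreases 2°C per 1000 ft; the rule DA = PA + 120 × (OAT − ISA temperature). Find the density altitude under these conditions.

ISA temperature at 8600 ft = 15 − 2 × (8600/1000) = -2.2°C.
ISA deviation = -31 − (-2.2) = -28.8°C.
Density altitude = 8600 + 120 × (-28.8) = 8600 + (-3456) = 5144 ft.

5144 ft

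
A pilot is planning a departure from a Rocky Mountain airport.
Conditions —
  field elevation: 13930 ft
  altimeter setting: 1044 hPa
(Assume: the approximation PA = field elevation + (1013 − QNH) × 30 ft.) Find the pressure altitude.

Pressure correction = (1013 − 1044) × 30 = -930 ft.
Pressure altitude = 13930 + (-930) = 13000 ft.

13000 ft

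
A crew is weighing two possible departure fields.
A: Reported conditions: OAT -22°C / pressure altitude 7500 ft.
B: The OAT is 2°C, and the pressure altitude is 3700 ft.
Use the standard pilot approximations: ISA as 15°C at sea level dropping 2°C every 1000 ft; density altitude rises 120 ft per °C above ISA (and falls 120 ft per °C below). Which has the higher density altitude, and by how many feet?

A by 1832 ft

A: ISA temp = 0°C, deviation -22°C, DA = 7500 + 120 × (-22) = 4860 ft.
B: ISA temp = 7.6°C, deviation -5.6°C, DA = 3700 + 120 × (-5.6) = 3028 ft.
A is higher by 4860 − 3028 = 1832 ft.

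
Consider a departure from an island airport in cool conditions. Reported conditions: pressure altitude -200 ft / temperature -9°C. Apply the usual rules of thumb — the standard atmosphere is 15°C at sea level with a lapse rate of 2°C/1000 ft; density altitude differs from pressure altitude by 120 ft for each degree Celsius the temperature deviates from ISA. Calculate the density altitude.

ISA temperature at -200 ft = 15 − 2 × (-200/1000) = 15.4°C.
ISA deviation = -9 − 15.4 = -24.4°C.
Density altitude = -200 + 120 × (-24.4) = -200 + (-2928) = -3128 ft.

-3128 ft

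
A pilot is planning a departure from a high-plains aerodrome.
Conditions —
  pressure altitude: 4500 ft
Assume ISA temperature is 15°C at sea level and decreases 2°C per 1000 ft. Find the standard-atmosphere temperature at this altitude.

ISA temperature = 15 − 2 × (4500/1000) = 15 − 9 = 6°C.

6°C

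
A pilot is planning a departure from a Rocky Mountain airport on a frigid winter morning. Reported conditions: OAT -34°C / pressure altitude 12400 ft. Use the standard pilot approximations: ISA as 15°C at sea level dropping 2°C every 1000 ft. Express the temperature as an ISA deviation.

ISA-24.2°C

ISA temperature at 12400 ft = 15 − 2 × (12400/1000) = -9.8°C.
Deviation = OAT − ISA = -34 − (-9.8) = -24.2°C.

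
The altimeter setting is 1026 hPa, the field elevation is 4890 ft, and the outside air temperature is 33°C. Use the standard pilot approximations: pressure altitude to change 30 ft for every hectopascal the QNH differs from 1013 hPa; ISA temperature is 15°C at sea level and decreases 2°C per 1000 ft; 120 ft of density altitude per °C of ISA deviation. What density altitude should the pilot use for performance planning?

Pressure altitude = 4890 + (1013 − 1026) × 30 = 4890 + (-390) = 4500 ft.
ISA temperature at 4500 ft = 15 − 2 × (4500/1000) = 6°C.
ISA deviation = 33 − 6 = +27°C.
Density altitude = 4500 + 120 × (27) = 7740 ft.

7740 ft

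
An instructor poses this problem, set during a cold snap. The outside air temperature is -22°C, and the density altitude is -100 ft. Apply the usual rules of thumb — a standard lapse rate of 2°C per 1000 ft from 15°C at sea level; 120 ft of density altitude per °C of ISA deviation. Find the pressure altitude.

DA = PA + 120 × (OAT − (15 − 2·PA/1000)) = PA + 120·OAT − 1800 + 0.24·PA = 1.24·PA + 120·OAT − 1800.
So 1.24·PA = -100 − 120 × (-22) + 1800 = 4340.
PA = 4340 / 1.24 = 3500 ft.

3500 ft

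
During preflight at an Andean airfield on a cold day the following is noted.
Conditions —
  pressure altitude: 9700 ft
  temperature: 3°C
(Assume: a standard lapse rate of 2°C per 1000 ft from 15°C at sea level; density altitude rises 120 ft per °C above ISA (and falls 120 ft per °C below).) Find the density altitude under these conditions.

10588 ft

ISA temperature at 9700 ft = 15 − 2 × (9700/1000) = -4.4°C.
ISA deviation = 3 − (-4.4) = +7.4°C.
Density altitude = 9700 + 120 × (7.4) = 9700 + (+888) = 10588 ft.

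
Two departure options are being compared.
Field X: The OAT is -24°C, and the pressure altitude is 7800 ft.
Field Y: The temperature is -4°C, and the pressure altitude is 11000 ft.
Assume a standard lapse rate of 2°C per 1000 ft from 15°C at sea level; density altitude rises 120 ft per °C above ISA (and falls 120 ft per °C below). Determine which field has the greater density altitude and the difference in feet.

Field X: ISA temp = -0.6°C, deviation -23.4°C, DA = 7800 + 120 × (-23.4) = 4992 ft.
Field Y: ISA temp = -7°C, deviation +3°C, DA = 11000 + 120 × 3 = 11360 ft.
Field Y is higher by 11360 − 4992 = 6368 ft.

Field Y by 6368 ft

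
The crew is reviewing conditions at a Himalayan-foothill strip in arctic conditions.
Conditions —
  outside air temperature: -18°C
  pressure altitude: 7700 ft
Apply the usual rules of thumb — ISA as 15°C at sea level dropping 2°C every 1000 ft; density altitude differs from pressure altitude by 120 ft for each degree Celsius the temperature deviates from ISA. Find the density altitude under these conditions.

ISA temperature at 7700 ft = 15 − 2 × (7700/1000) = -0.4°C.
ISA deviation = -18 − (-0.4) = -17.6°C.
Density altitude = 7700 + 120 × (-17.6) = 7700 + (-2112) = 5588 ft.

5588 ft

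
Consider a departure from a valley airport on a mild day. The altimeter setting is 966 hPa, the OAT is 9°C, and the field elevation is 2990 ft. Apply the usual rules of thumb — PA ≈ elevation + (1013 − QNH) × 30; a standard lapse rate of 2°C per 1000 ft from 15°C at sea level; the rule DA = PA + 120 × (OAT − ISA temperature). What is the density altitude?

Pressure altitude = 2990 + (1013 − 966) × 30 = 2990 + (+1410) = 4400 ft.
ISA temperature at 4400 ft = 15 − 2 × (4400/1000) = 6.2°C.
ISA deviation = 9 − 6.2 = +2.8°C.
Density altitude = 4400 + 120 × (2.8) = 4736 ft.

4736 ft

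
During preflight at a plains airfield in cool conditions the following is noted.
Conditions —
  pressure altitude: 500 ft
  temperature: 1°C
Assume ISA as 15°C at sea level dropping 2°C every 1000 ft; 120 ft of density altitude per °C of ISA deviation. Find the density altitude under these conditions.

ISA temperature at 500 ft = 15 − 2 × (500/1000) = 14°C.
ISA deviation = 1 − 14 = -13°C.
Density altitude = 500 + 120 × (-13) = 500 + (-1560) = -1060 ft.

-1060 ft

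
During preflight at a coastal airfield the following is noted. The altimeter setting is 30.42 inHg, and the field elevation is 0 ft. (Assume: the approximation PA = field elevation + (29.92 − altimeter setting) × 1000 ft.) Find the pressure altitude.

Pressure correction = (29.92 − 30.42) × 1000 = -500 ft.
Pressure altitude = 0 + (-500) = -500 ft.

-500 ft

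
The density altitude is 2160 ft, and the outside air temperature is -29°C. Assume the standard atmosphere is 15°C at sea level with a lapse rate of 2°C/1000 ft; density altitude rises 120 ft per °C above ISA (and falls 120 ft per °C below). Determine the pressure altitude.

DA = PA + 120 × (OAT − (15 − 2·PA/1000)) = PA + 120·OAT − 1800 + 0.24·PA = 1.24·PA + 120·OAT − 1800.
So 1.24·PA = 2160 − 120 × (-29) + 1800 = 7440.
PA = 7440 / 1.24 = 6000 ft.

6000 ft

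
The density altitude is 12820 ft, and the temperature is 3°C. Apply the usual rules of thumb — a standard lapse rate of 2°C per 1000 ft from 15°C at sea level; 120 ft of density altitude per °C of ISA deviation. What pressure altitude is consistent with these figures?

DA = PA + 120 × (OAT − (15 − 2·PA/1000)) = PA + 120·OAT − 1800 + 0.24·PA = 1.24·PA + 120·OAT − 1800.
So 1.24·PA = 12820 − 120 × 3 + 1800 = 14260.
PA = 14260 / 1.24 = 11500 ft.

11500 ft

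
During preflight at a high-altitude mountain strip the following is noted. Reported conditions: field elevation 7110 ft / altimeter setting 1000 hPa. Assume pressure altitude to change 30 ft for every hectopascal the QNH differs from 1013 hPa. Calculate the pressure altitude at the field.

7500 ft

Pressure correction = (1013 − 1000) × 30 = +390 ft.
Pressure altitude = 7110 + (+390) = 7500 ft.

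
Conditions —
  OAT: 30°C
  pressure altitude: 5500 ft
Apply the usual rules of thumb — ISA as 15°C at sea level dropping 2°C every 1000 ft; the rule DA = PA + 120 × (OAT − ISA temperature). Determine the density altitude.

ISA temperature at 5500 ft = 15 − 2 × (5500/1000) = 4°C.
ISA deviation = 30 − 4 = +26°C.
Density altitude = 5500 + 120 × (26) = 5500 + (+3120) = 8620 ft.

8620 ft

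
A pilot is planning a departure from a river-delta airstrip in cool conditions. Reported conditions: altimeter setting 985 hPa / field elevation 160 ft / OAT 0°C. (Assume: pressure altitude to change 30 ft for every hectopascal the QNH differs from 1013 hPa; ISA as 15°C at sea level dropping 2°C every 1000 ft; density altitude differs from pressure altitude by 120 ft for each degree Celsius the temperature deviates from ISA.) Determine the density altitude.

Pressure altitude = 160 + (1013 − 985) × 30 = 160 + (+840) = 1000 ft.
ISA temperature at 1000 ft = 15 − 2 × (1000/1000) = 13°C.
ISA deviation = 0 − 13 = -13°C.
Density altitude = 1000 + 120 × (-13) = -560 ft.

-560 ft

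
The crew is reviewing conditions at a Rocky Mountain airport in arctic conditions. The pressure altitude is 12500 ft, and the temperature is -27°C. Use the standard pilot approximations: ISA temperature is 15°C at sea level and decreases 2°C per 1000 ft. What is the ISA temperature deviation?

ISA temperature at 12500 ft = 15 − 2 × (12500/1000) = -10°C.
Deviation = OAT − ISA = -27 − (-10) = -17°C.

ISA-17°C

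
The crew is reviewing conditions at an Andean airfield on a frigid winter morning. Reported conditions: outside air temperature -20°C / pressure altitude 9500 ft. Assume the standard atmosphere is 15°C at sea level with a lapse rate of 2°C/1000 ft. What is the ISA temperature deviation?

ISA-16°C

ISA temperature at 9500 ft = 15 − 2 × (9500/1000) = -4°C.
Deviation = OAT − ISA = -20 − (-4) = -16°C.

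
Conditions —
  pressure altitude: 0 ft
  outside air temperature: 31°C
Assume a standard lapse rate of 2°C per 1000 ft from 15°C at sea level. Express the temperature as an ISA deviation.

ISA+16°C

ISA temperature at 0 ft = 15 − 2 × (0/1000) = 15°C.
Deviation = OAT − ISA = 31 − 15 = +16°C.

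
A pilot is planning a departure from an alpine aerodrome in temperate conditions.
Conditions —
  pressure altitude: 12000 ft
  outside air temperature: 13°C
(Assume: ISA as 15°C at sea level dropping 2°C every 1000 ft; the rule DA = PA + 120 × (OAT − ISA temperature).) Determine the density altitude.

ISA temperature at 12000 ft = 15 − 2 × (12000/1000) = -9°C.
ISA deviation = 13 − (-9) = +22°C.
Density altitude = 12000 + 120 × (22) = 12000 + (+2640) = 14640 ft.

14640 ft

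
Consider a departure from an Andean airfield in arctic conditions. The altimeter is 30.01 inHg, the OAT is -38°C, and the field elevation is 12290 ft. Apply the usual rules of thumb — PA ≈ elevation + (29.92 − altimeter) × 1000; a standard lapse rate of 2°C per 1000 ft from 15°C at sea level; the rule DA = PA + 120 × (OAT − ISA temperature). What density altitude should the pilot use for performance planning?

8768 ft

Pressure altitude = 12290 + (29.92 − 30.01) × 1000 = 12290 + (-90) = 12200 ft.
ISA temperature at 12200 ft = 15 − 2 × (12200/1000) = -9.4°C.
ISA deviation = -38 − (-9.4) = -28.6°C.
Density altitude = 12200 + 120 × (-28.6) = 8768 ft.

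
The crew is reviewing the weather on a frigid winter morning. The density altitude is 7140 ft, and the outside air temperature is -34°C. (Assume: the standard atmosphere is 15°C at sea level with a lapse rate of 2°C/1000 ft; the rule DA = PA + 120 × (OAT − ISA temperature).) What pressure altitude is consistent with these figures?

DA = PA + 120 × (OAT − (15 − 2·PA/1000)) = PA + 120·OAT − 1800 + 0.24·PA = 1.24·PA + 120·OAT − 1800.
So 1.24·PA = 7140 − 120 × (-34) + 1800 = 13020.
PA = 13020 / 1.24 = 10500 ft.

10500 ft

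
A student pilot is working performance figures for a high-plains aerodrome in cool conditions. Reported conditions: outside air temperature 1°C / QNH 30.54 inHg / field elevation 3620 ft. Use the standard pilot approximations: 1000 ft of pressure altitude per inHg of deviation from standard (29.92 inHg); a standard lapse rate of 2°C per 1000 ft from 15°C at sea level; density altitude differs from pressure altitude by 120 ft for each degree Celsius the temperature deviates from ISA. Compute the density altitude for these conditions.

Pressure altitude = 3620 + (29.92 − 30.54) × 1000 = 3620 + (-620) = 3000 ft.
ISA temperature at 3000 ft = 15 − 2 × (3000/1000) = 9°C.
ISA deviation = 1 − 9 = -8°C.
Density altitude = 3000 + 120 × (-8) = 2040 ft.

2040 ft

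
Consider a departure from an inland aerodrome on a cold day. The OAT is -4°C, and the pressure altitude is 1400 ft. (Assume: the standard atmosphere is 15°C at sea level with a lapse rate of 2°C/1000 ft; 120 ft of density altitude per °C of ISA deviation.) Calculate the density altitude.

-544 ft

ISA temperature at 1400 ft = 15 − 2 × (1400/1000) = 12.2°C.
ISA deviation = -4 − 12.2 = -16.2°C.
Density altitude = 1400 + 120 × (-16.2) = 1400 + (-1944) = -544 ft.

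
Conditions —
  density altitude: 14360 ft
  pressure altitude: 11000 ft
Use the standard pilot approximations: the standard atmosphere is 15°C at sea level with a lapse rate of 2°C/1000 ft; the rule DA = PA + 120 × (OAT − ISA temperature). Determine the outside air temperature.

21°C

Density altitude − pressure altitude = 14360 − 11000 = +3360 ft.
At 120 ft/°C that is an ISA deviation of 3360/120 = +28°C.
ISA temperature at 11000 ft = 15 − 2 × (11000/1000) = -7°C.
OAT = ISA + deviation = -7 + (+28) = 21°C.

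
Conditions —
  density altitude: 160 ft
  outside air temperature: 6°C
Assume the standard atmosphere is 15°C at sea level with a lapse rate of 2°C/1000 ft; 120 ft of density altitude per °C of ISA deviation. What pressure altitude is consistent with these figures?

1000 ft

DA = PA + 120 × (OAT − (15 − 2·PA/1000)) = PA + 120·OAT − 1800 + 0.24·PA = 1.24·PA + 120·OAT − 1800.
So 1.24·PA = 160 − 120 × 6 + 1800 = 1240.
PA = 1240 / 1.24 = 1000 ft.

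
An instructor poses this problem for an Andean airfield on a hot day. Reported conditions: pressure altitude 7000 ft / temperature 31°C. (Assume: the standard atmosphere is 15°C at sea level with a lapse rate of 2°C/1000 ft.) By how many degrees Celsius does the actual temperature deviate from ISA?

ISA temperature at 7000 ft = 15 − 2 × (7000/1000) = 1°C.
Deviation = OAT − ISA = 31 − 1 = +30°C.

ISA+30°C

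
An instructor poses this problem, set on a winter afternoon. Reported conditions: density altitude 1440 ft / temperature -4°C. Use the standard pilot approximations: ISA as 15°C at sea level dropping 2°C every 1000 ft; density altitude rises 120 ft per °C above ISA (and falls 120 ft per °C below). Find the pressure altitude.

DA = PA + 120 × (OAT − (15 − 2·PA/1000)) = PA + 120·OAT − 1800 + 0.24·PA = 1.24·PA + 120·OAT − 1800.
So 1.24·PA = 1440 − 120 × (-4) + 1800 = 3720.
PA = 3720 / 1.24 = 3000 ft.

3000 ft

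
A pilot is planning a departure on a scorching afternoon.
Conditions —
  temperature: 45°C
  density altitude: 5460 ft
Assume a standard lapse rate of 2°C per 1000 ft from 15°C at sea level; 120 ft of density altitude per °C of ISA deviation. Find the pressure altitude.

1500 ft

DA = PA + 120 × (OAT − (15 − 2·PA/1000)) = PA + 120·OAT − 1800 + 0.24·PA = 1.24·PA + 120·OAT − 1800.
So 1.24·PA = 5460 − 120 × 45 + 1800 = 1860.
PA = 1860 / 1.24 = 1500 ft.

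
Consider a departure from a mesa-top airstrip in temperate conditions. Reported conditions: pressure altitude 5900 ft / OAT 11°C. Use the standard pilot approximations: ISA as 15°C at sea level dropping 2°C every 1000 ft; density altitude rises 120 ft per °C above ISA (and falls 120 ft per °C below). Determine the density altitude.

ISA temperature at 5900 ft = 15 − 2 × (5900/1000) = 3.2°C.
ISA deviation = 11 − 3.2 = +7.8°C.
Density altitude = 5900 + 120 × (7.8) = 5900 + (+936) = 6836 ft.

6836 ft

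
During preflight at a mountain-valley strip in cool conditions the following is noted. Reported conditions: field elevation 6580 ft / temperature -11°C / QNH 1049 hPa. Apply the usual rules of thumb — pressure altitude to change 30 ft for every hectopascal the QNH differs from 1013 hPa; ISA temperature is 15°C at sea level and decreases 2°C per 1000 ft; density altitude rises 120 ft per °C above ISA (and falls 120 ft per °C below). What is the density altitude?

3700 ft

Pressure altitude = 6580 + (1013 − 1049) × 30 = 6580 + (-1080) = 5500 ft.
ISA temperature at 5500 ft = 15 − 2 × (5500/1000) = 4°C.
ISA deviation = -11 − 4 = -15°C.
Density altitude = 5500 + 120 × (-15) = 3700 ft.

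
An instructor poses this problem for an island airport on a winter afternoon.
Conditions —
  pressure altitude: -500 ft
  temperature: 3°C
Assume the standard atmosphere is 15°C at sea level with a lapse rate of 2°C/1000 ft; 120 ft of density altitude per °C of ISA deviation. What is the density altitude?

-2060 ft

ISA temperature at -500 ft = 15 − 2 × (-500/1000) = 16°C.
ISA deviation = 3 − 16 = -13°C.
Density altitude = -500 + 120 × (-13) = -500 + (-1560) = -2060 ft.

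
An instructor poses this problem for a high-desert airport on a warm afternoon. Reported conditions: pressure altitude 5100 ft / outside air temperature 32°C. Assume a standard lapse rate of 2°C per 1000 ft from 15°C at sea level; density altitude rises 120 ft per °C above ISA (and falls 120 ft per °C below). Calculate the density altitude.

ISA temperature at 5100 ft = 15 − 2 × (5100/1000) = 4.8°C.
ISA deviation = 32 − 4.8 = +27.2°C.
Density altitude = 5100 + 120 × (27.2) = 5100 + (+3264) = 8364 ft.

8364 ft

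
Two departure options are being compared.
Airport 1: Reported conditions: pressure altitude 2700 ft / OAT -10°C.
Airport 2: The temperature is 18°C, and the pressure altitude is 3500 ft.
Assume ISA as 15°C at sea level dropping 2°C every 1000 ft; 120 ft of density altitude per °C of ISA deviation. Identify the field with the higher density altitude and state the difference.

Airport 2 by 4352 ft

Airport 1: ISA temp = 9.6°C, deviation -19.6°C, DA = 2700 + 120 × (-19.6) = 348 ft.
Airport 2: ISA temp = 8°C, deviation +10°C, DA = 3500 + 120 × 10 = 4700 ft.
Airport 2 is higher by 4700 − 348 = 4352 ft.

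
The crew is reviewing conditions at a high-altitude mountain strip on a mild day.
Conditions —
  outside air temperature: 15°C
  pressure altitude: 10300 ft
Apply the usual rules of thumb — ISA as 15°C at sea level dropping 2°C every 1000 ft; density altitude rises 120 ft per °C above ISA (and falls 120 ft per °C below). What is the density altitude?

ISA temperature at 10300 ft = 15 − 2 × (10300/1000) = -5.6°C.
ISA deviation = 15 − (-5.6) = +20.6°C.
Density altitude = 10300 + 120 × (20.6) = 10300 + (+2472) = 12772 ft.

12772 ft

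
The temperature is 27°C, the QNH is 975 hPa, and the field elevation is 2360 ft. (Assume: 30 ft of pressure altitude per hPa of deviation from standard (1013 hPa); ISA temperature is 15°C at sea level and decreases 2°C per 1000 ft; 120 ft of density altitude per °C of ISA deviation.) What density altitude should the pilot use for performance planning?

Pressure altitude = 2360 + (1013 − 975) × 30 = 2360 + (+1140) = 3500 ft.
ISA temperature at 3500 ft = 15 − 2 × (3500/1000) = 8°C.
ISA deviation = 27 − 8 = +19°C.
Density altitude = 3500 + 120 × (19) = 5780 ft.

5780 ft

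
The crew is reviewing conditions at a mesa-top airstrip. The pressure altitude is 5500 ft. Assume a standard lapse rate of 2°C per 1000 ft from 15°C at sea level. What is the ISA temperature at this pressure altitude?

ISA temperature = 15 − 2 × (5500/1000) = 15 − 11 = 4°C.

4°C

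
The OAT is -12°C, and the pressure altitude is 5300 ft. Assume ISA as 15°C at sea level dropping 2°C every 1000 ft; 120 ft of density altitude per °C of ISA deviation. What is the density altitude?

ISA temperature at 5300 ft = 15 − 2 × (5300/1000) = 4.4°C.
ISA deviation = -12 − 4.4 = -16.4°C.
Density altitude = 5300 + 120 × (-16.4) = 5300 + (-1968) = 3332 ft.

3332 ft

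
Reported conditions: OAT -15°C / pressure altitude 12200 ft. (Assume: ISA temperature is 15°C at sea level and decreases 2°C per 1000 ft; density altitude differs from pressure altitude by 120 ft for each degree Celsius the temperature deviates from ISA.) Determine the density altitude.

ISA temperature at 12200 ft = 15 − 2 × (12200/1000) = -9.4°C.
ISA deviation = -15 − (-9.4) = -5.6°C.
Density altitude = 12200 + 120 × (-5.6) = 12200 + (-672) = 11528 ft.

11528 ft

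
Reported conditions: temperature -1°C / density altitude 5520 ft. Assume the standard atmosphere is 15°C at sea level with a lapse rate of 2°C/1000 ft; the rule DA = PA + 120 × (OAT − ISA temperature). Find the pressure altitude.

6000 ft

DA = PA + 120 × (OAT − (15 − 2·PA/1000)) = PA + 120·OAT − 1800 + 0.24·PA = 1.24·PA + 120·OAT − 1800.
So 1.24·PA = 5520 − 120 × (-1) + 1800 = 7440.
PA = 7440 / 1.24 = 6000 ft.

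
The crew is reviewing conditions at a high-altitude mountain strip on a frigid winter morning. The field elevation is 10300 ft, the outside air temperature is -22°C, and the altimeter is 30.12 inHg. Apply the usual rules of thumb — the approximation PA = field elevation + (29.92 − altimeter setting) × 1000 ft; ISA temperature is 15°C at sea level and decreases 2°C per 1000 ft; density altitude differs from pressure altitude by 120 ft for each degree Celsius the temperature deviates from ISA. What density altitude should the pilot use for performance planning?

Pressure altitude = 10300 + (29.92 − 30.12) × 1000 = 10300 + (-200) = 10100 ft.
ISA temperature at 10100 ft = 15 − 2 × (10100/1000) = -5.2°C.
ISA deviation = -22 − (-5.2) = -16.8°C.
Density altitude = 10100 + 120 × (-16.8) = 8084 ft.

8084 ft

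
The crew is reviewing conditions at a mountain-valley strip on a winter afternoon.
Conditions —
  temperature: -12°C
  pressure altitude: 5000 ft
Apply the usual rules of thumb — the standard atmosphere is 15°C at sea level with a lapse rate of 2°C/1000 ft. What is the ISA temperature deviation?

ISA temperature at 5000 ft = 15 − 2 × (5000/1000) = 5°C.
Deviation = OAT − ISA = -12 − 5 = -17°C.

ISA-17°C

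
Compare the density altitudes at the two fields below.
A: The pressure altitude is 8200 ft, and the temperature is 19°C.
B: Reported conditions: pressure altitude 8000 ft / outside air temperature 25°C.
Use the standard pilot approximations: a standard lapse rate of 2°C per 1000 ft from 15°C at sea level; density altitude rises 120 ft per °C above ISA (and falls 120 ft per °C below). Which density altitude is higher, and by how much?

A: ISA temp = -1.4°C, deviation +20.4°C, DA = 8200 + 120 × 20.4 = 10648 ft.
B: ISA temp = -1°C, deviation +26°C, DA = 8000 + 120 × 26 = 11120 ft.
B is higher by 11120 − 10648 = 472 ft.

B by 472 ft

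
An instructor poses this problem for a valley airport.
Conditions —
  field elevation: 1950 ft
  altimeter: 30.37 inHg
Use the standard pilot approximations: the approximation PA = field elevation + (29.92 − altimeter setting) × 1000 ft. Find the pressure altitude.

1500 ft

Pressure correction = (29.92 − 30.37) × 1000 = -450 ft.
Pressure altitude = 1950 + (-450) = 1500 ft.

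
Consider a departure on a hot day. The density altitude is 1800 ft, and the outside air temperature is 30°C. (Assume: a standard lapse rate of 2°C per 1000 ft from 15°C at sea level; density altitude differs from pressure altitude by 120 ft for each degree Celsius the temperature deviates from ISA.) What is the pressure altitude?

0 ft

DA = PA + 120 × (OAT − (15 − 2·PA/1000)) = PA + 120·OAT − 1800 + 0.24·PA = 1.24·PA + 120·OAT − 1800.
So 1.24·PA = 1800 − 120 × 30 + 1800 = 0.
PA = 0 / 1.24 = 0 ft.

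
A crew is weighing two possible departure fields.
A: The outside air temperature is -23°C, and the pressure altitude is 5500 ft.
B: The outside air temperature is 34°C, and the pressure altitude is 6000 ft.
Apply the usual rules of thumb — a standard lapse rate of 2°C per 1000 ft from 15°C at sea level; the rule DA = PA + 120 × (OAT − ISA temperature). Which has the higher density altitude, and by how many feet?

A: ISA temp = 4°C, deviation -27°C, DA = 5500 + 120 × (-27) = 2260 ft.
B: ISA temp = 3°C, deviation +31°C, DA = 6000 + 120 × 31 = 9720 ft.
B is higher by 9720 − 2260 = 7460 ft.

B by 7460 ft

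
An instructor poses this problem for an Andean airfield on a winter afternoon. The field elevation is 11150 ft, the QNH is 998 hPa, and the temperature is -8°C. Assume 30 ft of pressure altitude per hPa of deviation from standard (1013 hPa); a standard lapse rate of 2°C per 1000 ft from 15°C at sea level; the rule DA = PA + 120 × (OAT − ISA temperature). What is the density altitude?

Pressure altitude = 11150 + (1013 − 998) × 30 = 11150 + (+450) = 11600 ft.
ISA temperature at 11600 ft = 15 − 2 × (11600/1000) = -8.2°C.
ISA deviation = -8 − (-8.2) = +0.2°C.
Density altitude = 11600 + 120 × (0.2) = 11624 ft.

11624 ft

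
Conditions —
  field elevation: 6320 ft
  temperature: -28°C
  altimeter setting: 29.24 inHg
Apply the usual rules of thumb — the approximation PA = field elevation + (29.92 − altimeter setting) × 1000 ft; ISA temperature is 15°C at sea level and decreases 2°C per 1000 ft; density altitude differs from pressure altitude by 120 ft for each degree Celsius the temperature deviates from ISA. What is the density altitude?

Pressure altitude = 6320 + (29.92 − 29.24) × 1000 = 6320 + (+680) = 7000 ft.
ISA temperature at 7000 ft = 15 − 2 × (7000/1000) = 1°C.
ISA deviation = -28 − 1 = -29°C.
Density altitude = 7000 + 120 × (-29) = 3520 ft.

3520 ft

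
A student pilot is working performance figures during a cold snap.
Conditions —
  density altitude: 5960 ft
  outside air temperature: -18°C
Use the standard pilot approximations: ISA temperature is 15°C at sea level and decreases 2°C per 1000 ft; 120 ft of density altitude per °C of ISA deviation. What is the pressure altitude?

DA = PA + 120 × (OAT − (15 − 2·PA/1000)) = PA + 120·OAT − 1800 + 0.24·PA = 1.24·PA + 120·OAT − 1800.
So 1.24·PA = 5960 − 120 × (-18) + 1800 = 9920.
PA = 9920 / 1.24 = 8000 ft.

8000 ft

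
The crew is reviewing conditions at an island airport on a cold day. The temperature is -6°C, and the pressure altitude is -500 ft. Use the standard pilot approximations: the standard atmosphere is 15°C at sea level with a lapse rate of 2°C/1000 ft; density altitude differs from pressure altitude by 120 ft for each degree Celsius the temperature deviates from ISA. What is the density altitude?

ISA temperature at -500 ft = 15 − 2 × (-500/1000) = 16°C.
ISA deviation = -6 − 16 = -22°C.
Density altitude = -500 + 120 × (-22) = -500 + (-2640) = -3140 ft.

-3140 ft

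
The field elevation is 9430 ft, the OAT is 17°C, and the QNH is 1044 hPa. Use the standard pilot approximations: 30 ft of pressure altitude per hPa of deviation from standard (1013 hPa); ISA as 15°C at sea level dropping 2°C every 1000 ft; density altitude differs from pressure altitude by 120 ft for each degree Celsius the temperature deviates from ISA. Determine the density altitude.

Pressure altitude = 9430 + (1013 − 1044) × 30 = 9430 + (-930) = 8500 ft.
ISA temperature at 8500 ft = 15 − 2 × (8500/1000) = -2°C.
ISA deviation = 17 − (-2) = +19°C.
Density altitude = 8500 + 120 × (19) = 10780 ft.

10780 ft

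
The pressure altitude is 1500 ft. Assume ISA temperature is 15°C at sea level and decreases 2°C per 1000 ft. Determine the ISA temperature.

ISA temperature = 15 − 2 × (1500/1000) = 15 − 3 = 12°C.

12°C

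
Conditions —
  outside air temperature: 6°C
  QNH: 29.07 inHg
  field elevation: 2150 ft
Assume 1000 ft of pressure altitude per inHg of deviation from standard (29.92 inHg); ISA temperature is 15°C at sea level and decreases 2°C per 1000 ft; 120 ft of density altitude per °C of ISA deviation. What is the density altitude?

2640 ft

Pressure altitude = 2150 + (29.92 − 29.07) × 1000 = 2150 + (+850) = 3000 ft.
ISA temperature at 3000 ft = 15 − 2 × (3000/1000) = 9°C.
ISA deviation = 6 − 9 = -3°C.
Density altitude = 3000 + 120 × (-3) = 2640 ft.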